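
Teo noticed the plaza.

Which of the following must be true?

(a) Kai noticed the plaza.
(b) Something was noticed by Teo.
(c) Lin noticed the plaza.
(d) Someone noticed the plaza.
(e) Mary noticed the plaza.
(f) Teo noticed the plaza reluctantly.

(b), (d)

(a) Not entailed — the passage has Teo noticing the plaza, not Kai.
(b) Entailed — the original entails any weakening of itself; this just generalizes the patient.
(c) Not entailed — the passage has Teo noticing the plaza, not Lin.
(d) Entailed — the original entails any weakening of itself; this just generalizes the agent.
(e) Not entailed — the passage has Teo noticing the plaza, not Mary.
(f) Not entailed — 'reluctantly' adds information not in the original event.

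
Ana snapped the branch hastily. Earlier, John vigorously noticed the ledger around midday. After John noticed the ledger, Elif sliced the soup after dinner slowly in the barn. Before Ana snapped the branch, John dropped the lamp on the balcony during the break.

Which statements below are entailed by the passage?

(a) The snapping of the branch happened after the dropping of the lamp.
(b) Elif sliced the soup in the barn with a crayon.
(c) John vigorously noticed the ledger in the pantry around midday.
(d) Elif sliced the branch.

(a)

(a) Entailed — the narrative places the dropping before the snapping.
(b) Not entailed — 'with a crayon' adds information not in the original event.
(c) Not entailed — 'in the pantry' adds information not in the original event.
(d) Not entailed — Elif sliced the soup, not the branch; the branch belongs to the snapping event.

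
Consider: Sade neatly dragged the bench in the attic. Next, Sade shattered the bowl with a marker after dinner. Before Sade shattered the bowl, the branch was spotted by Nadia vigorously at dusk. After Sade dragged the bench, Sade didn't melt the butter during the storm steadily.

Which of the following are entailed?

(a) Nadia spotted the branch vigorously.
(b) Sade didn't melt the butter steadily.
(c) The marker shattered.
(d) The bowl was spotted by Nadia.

(a)

(a) Entailed — this follows by dropping conjuncts from the spotting event's description.
(b) Not entailed — dropping 'during the storm' under negation is not valid — the original leaves open that Sade melted the butter some other way.
(c) Not entailed — the bowl is what shattered, not the marker.
(d) Not entailed — Nadia spotted the branch, not the bowl; the bowl belongs to the shattering event.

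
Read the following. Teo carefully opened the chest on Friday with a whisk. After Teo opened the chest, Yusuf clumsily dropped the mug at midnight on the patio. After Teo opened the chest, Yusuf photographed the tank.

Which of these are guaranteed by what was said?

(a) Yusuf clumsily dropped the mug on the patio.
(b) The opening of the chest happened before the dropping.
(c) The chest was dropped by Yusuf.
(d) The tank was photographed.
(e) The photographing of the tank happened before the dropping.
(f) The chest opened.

(a), (b), (d), (f)

(a) Entailed — this follows by dropping conjuncts from the dropping event's description.
(b) Entailed — the narrative places the opening before the dropping.
(c) Not entailed — Yusuf dropped the mug, not the chest; the chest belongs to the opening event.
(d) Entailed — this follows by dropping conjuncts from the photographing event's description.
(e) Not entailed — the narrative doesn't order the photographing relative to the dropping.
(f) Entailed — 'Teo opened the chest' is causative; it entails the inchoative 'the chest opened'.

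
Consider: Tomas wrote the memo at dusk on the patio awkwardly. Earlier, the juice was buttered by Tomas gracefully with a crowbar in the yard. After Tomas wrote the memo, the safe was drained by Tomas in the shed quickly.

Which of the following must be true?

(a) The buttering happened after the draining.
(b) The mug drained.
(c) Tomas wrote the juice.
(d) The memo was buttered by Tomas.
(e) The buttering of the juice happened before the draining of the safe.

(e)

(a) Not entailed — the narrative places the buttering before the draining, not after.
(b) Not entailed — the safe is what drained, not the mug.
(c) Not entailed — Tomas wrote the memo, not the juice; the juice belongs to the buttering event.
(d) Not entailed — Tomas buttered the juice, not the memo; the memo belongs to the writing event.
(e) Entailed — the narrative places the buttering before the draining.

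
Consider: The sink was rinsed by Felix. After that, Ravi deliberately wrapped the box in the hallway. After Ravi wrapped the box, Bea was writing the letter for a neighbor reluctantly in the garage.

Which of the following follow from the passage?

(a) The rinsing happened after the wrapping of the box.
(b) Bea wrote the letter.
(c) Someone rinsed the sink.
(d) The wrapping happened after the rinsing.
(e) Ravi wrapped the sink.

(a) Not entailed — the narrative places the rinsing before the wrapping, not after.
(b) Not entailed — 'was writing' is progressive on an accomplishment; it does not entail the completed 'wrote'.
(c) Entailed — every conjunct here is already in the original rinsing event.
(d) Entailed — the narrative places the rinsing before the wrapping.
(e) Not entailed — Ravi wrapped the box, not the sink; the sink belongs to the rinsing event.

(c), (d)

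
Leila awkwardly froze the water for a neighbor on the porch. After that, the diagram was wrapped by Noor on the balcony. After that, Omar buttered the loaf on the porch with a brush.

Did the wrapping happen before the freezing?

The narrative orders the freezing before the wrapping.

no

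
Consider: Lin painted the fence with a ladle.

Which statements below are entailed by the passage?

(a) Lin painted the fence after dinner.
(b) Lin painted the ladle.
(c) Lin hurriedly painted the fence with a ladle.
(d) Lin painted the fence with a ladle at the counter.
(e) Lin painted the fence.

(e)

(a) Not entailed — 'after dinner' adds information not in the original event.
(b) Not entailed — the ladle is the instrument, not what was painted.
(c) Not entailed — 'hurriedly' adds information not in the original event.
(d) Not entailed — 'at the counter' adds information not in the original event.
(e) Entailed — every conjunct here is already in the original painting event.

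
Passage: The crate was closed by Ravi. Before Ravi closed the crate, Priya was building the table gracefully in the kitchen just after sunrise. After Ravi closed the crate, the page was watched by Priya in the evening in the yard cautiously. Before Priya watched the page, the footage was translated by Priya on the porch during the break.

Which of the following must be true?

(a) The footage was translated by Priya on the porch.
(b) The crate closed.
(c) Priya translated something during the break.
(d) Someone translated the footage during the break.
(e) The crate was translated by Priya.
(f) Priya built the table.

(a) Entailed — every conjunct here is already in the original translating event.
(b) Entailed — 'Ravi closed the crate' is causative; it entails the inchoative 'the crate closed'.
(c) Entailed — every conjunct here is already in the original translating event.
(d) Entailed — dropping 'on the porch' and generalizing the agent leaves a sub-description the original still satisfies.
(e) Not entailed — Priya translated the footage, not the crate; the crate belongs to the closing event.
(f) Not entailed — 'was building' is progressive on an accomplishment; it does not entail the completed 'built'.

(a), (b), (c), (d)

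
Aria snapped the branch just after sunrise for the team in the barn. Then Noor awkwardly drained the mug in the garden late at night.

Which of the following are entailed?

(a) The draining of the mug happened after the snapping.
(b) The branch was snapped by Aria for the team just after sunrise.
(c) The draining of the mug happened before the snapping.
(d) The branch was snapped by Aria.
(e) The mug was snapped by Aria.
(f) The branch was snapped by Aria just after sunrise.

(a) Entailed — the narrative places the snapping before the draining.
(b) Entailed — this follows by dropping conjuncts from the snapping event's description.
(c) Not entailed — the narrative places the snapping before the draining, not after.
(d) Entailed — the original entails any weakening of itself; this just drops 'in the barn', 'for the team', 'just after sunrise'.
(e) Not entailed — Aria snapped the branch, not the mug; the mug belongs to the draining event.
(f) Entailed — every conjunct here is already in the original snapping event.

(a), (b), (d), (f)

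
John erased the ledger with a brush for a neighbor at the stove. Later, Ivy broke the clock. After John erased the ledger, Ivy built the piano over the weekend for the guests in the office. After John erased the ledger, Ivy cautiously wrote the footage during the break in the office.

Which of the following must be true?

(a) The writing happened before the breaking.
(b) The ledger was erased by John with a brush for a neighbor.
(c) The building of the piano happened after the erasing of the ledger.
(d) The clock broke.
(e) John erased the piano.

(a) Not entailed — the narrative doesn't order the writing relative to the breaking.
(b) Entailed — dropping 'at the stove' leaves a sub-description the original still satisfies.
(c) Entailed — the narrative places the erasing before the building.
(d) Entailed — 'Ivy broke the clock' is causative; it entails the inchoative 'the clock broke'.
(e) Not entailed — John erased the ledger, not the piano; the piano belongs to the building event.

(b), (c), (d)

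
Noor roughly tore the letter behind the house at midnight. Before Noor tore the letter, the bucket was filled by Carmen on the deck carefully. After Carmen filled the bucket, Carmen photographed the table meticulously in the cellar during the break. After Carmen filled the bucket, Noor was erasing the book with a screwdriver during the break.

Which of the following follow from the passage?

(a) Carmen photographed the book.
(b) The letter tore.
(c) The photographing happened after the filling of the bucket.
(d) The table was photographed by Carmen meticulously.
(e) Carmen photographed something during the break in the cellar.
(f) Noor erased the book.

(b), (c), (d), (e)

(a) Not entailed — Carmen photographed the table, not the book; the book belongs to the erasing event.
(b) Entailed — 'Noor tore the letter' is causative; it entails the inchoative 'the letter tore'.
(c) Entailed — the narrative places the filling before the photographing.
(d) Entailed — every conjunct here is already in the original photographing event.
(e) Entailed — the original entails any weakening of itself; this just drops 'meticulously' and generalizes the patient.
(f) Not entailed — 'was erasing' is progressive on an accomplishment; it does not entail the completed 'erased'.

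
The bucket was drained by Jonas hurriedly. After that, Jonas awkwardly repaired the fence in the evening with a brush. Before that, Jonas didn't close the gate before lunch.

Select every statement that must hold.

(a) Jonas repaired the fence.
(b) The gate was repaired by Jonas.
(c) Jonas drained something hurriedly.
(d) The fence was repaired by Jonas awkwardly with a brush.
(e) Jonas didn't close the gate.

(a) Entailed — dropping 'in the evening', 'awkwardly', 'with a brush' leaves a sub-description the original still satisfies.
(b) Not entailed — Jonas repaired the fence, not the gate; the gate belongs to the closing event.
(c) Entailed — the original entails any weakening of itself; this just generalizes the patient.
(d) Entailed — this follows by dropping conjuncts from the repairing event's description.
(e) Not entailed — dropping 'before lunch' under negation is not valid — the original leaves open that Jonas closed the gate some other way.

(a), (c), (d)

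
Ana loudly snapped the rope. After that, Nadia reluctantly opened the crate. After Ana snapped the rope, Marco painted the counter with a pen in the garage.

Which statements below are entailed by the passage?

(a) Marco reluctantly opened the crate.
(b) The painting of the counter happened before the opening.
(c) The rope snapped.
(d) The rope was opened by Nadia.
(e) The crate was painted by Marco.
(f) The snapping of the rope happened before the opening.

(a) Not entailed — the passage has Nadia opening the crate, not Marco.
(b) Not entailed — the narrative doesn't order the painting relative to the opening.
(c) Entailed — 'Ana snapped the rope' is causative; it entails the inchoative 'the rope snapped'.
(d) Not entailed — Nadia opened the crate, not the rope; the rope belongs to the snapping event.
(e) Not entailed — Marco painted the counter, not the crate; the crate belongs to the opening event.
(f) Entailed — the narrative places the snapping before the opening.

(c), (f)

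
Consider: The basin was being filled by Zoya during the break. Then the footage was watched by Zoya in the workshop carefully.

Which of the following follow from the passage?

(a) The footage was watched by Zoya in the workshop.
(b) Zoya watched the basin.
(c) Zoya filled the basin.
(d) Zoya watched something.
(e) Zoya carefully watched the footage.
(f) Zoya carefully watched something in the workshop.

(a), (d), (e), (f)

(a) Entailed — this follows by dropping conjuncts from the watching event's description.
(b) Not entailed — Zoya watched the footage, not the basin; the basin belongs to the filling event.
(c) Not entailed — 'was filling' is progressive on an accomplishment; it does not entail the completed 'filled'.
(d) Entailed — this follows by dropping conjuncts from the watching event's description.
(e) Entailed — dropping 'in the workshop' leaves a sub-description the original still satisfies.
(f) Entailed — this follows by dropping conjuncts from the watching event's description.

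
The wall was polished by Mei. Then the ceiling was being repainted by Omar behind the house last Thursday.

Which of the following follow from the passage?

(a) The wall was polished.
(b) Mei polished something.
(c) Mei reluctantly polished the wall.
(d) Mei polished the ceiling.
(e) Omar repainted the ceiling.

(a) Entailed — generalizing the agent leaves a sub-description the original still satisfies.
(b) Entailed — generalizing the patient leaves a sub-description the original still satisfies.
(c) Not entailed — 'reluctantly' adds information not in the original event.
(d) Not entailed — Mei polished the wall, not the ceiling; the ceiling belongs to the repainting event.
(e) Not entailed — 'was repainting' is progressive on an accomplishment; it does not entail the completed 'repainted'.

(a), (b)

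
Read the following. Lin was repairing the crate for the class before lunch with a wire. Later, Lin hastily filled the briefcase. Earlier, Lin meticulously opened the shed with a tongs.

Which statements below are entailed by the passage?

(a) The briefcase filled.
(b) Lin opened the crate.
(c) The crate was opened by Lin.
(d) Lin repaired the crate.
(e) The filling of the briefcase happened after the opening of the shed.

(a) Entailed — 'Lin filled the briefcase' is causative; it entails the inchoative 'the briefcase filled'.
(b) Not entailed — Lin opened the shed, not the crate; the crate belongs to the repairing event.
(c) Not entailed — Lin opened the shed, not the crate; the crate belongs to the repairing event.
(d) Not entailed — 'was repairing' is progressive on an accomplishment; it does not entail the completed 'repaired'.
(e) Entailed — the narrative places the opening before the filling.

(a), (e)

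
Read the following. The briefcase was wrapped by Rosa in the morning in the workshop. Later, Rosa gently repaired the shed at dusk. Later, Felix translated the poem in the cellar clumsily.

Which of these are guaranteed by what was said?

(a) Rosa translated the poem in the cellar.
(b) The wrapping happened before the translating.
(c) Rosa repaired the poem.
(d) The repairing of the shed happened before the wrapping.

(a) Not entailed — the passage has Felix translating the poem, not Rosa.
(b) Entailed — the narrative places the wrapping before the translating.
(c) Not entailed — Rosa repaired the shed, not the poem; the poem belongs to the translating event.
(d) Not entailed — the narrative places the wrapping before the repairing, not after.

(b)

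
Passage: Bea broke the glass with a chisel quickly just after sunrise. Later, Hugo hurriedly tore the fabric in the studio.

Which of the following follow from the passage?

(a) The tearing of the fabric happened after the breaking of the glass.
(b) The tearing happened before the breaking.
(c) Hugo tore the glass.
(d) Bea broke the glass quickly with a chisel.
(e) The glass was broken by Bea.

(a), (d), (e)

(a) Entailed — the narrative places the breaking before the tearing.
(b) Not entailed — the narrative places the breaking before the tearing, not after.
(c) Not entailed — Hugo tore the fabric, not the glass; the glass belongs to the breaking event.
(d) Entailed — every conjunct here is already in the original breaking event.
(e) Entailed — the original entails any weakening of itself; this just drops 'with a chisel', 'quickly', 'just after sunrise'.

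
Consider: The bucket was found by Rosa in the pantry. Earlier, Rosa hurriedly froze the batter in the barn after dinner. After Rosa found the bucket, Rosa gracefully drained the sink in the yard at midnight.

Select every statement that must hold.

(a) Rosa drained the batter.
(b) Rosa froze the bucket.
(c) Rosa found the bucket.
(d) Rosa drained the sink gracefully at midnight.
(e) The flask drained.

(a) Not entailed — Rosa drained the sink, not the batter; the batter belongs to the freezing event.
(b) Not entailed — Rosa froze the batter, not the bucket; the bucket belongs to the finding event.
(c) Entailed — dropping 'in the pantry' leaves a sub-description the original still satisfies.
(d) Entailed — every conjunct here is already in the original draining event.
(e) Not entailed — the sink is what drained, not the flask.

(c), (d)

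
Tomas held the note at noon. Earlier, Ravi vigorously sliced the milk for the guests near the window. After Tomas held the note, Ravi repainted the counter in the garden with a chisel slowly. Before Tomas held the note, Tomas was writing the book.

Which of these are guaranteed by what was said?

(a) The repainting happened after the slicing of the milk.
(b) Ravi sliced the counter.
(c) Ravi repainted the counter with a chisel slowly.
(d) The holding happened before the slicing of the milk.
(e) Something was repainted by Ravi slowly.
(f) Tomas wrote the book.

(a), (c), (e)

(a) Entailed — the narrative places the slicing before the repainting.
(b) Not entailed — Ravi sliced the milk, not the counter; the counter belongs to the repainting event.
(c) Entailed — this follows by dropping conjuncts from the repainting event's description.
(d) Not entailed — the narrative places the slicing before the holding, not after.
(e) Entailed — the original entails any weakening of itself; this just drops 'in the garden', 'with a chisel' and generalizes the patient.
(f) Not entailed — 'was writing' is progressive on an accomplishment; it does not entail the completed 'wrote'.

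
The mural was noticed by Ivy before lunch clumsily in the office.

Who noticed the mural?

'Ivy' marks the agent of the noticing event.

Ivy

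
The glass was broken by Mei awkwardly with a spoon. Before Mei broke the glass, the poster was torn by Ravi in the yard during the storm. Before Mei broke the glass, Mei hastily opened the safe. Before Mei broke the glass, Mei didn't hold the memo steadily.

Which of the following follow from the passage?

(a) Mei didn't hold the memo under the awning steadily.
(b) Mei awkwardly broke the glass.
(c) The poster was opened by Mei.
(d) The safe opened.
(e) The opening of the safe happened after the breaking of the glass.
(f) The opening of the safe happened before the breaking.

(a), (b), (d), (f)

(a) Entailed — under negation, adding a further restriction is entailed: if no such holding event occurred, none occurred under the awning either.
(b) Entailed — dropping 'with a spoon' leaves a sub-description the original still satisfies.
(c) Not entailed — Mei opened the safe, not the poster; the poster belongs to the tearing event.
(d) Entailed — 'Mei opened the safe' is causative; it entails the inchoative 'the safe opened'.
(e) Not entailed — the narrative places the opening before the breaking, not after.
(f) Entailed — the narrative places the opening before the breaking.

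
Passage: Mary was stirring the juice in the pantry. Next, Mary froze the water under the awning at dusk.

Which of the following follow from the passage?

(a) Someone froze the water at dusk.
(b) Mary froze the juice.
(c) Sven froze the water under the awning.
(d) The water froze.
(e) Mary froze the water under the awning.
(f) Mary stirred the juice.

(a), (d), (e), (f)

(a) Entailed — dropping 'under the awning' and generalizing the agent leaves a sub-description the original still satisfies.
(b) Not entailed — Mary froze the water, not the juice; the juice belongs to the stirring event.
(c) Not entailed — the passage has Mary freezing the water, not Sven.
(d) Entailed — 'Mary froze the water' is causative; it entails the inchoative 'the water froze'.
(e) Entailed — every conjunct here is already in the original freezing event.
(f) Entailed — 'stir' is an activity; 'was stirring' entails that some stirring happened, so 'stirred' holds.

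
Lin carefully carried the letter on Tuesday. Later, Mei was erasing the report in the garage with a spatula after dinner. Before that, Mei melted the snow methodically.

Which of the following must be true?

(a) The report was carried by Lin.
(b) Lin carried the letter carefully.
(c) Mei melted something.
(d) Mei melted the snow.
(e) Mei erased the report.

(a) Not entailed — Lin carried the letter, not the report; the report belongs to the erasing event.
(b) Entailed — this follows by dropping conjuncts from the carrying event's description.
(c) Entailed — the original entails any weakening of itself; this just drops 'methodically' and generalizes the patient.
(d) Entailed — this follows by dropping conjuncts from the melting event's description.
(e) Not entailed — 'was erasing' is progressive on an accomplishment; it does not entail the completed 'erased'.

(b), (c), (d)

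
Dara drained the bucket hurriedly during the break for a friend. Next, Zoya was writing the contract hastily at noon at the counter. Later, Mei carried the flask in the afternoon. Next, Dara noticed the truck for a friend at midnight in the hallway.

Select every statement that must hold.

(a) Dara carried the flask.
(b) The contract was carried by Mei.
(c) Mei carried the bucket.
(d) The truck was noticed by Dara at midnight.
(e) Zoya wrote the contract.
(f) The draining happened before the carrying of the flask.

(d), (f)

(a) Not entailed — the passage has Mei carrying the flask, not Dara.
(b) Not entailed — Mei carried the flask, not the contract; the contract belongs to the writing event.
(c) Not entailed — Mei carried the flask, not the bucket; the bucket belongs to the draining event.
(d) Entailed — every conjunct here is already in the original noticing event.
(e) Not entailed — 'was writing' is progressive on an accomplishment; it does not entail the completed 'wrote'.
(f) Entailed — the narrative places the draining before the carrying.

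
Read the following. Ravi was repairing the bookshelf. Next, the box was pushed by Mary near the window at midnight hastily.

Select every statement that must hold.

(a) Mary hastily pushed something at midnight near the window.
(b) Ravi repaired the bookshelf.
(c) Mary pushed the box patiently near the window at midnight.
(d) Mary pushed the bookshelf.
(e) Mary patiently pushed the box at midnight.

(a)

(a) Entailed — this follows by dropping conjuncts from the pushing event's description.
(b) Not entailed — 'was repairing' is progressive on an accomplishment; it does not entail the completed 'repaired'.
(c) Not entailed — 'patiently' adds a manner not in (and inconsistent with) the original.
(d) Not entailed — Mary pushed the box, not the bookshelf; the bookshelf belongs to the repairing event.
(e) Not entailed — 'patiently' adds a manner not in (and inconsistent with) the original.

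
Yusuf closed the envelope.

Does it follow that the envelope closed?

'Yusuf closed the envelope' is the causative; it entails the inchoative 'the envelope closed'.

yes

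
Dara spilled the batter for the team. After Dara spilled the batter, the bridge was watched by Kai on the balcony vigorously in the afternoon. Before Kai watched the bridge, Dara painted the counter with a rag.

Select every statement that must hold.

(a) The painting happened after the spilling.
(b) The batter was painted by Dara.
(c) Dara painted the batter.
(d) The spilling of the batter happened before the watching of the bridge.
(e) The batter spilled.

(d), (e)

(a) Not entailed — the narrative doesn't order the spilling relative to the painting.
(b) Not entailed — Dara painted the counter, not the batter; the batter belongs to the spilling event.
(c) Not entailed — Dara painted the counter, not the batter; the batter belongs to the spilling event.
(d) Entailed — the narrative places the spilling before the watching.
(e) Entailed — 'Dara spilled the batter' is causative; it entails the inchoative 'the batter spilled'.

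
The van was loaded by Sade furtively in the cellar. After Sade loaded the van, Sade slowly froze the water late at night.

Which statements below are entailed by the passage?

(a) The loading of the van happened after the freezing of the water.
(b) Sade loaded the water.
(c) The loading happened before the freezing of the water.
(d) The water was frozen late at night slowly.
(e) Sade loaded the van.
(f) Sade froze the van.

(a) Not entailed — the narrative places the loading before the freezing, not after.
(b) Not entailed — Sade loaded the van, not the water; the water belongs to the freezing event.
(c) Entailed — the narrative places the loading before the freezing.
(d) Entailed — this follows by dropping conjuncts from the freezing event's description.
(e) Entailed — the original entails any weakening of itself; this just drops 'in the cellar', 'furtively'.
(f) Not entailed — Sade froze the water, not the van; the van belongs to the loading event.

(c), (d), (e)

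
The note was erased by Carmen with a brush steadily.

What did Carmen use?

a brush

'with a brush' marks the instrument of the erasing event.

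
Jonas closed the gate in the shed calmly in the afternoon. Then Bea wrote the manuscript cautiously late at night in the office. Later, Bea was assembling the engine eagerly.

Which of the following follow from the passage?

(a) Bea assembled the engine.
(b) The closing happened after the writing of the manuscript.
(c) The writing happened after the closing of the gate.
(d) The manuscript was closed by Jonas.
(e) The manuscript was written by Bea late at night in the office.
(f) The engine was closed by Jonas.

(c), (e)

(a) Not entailed — 'was assembling' is progressive on an accomplishment; it does not entail the completed 'assembled'.
(b) Not entailed — the narrative places the closing before the writing, not after.
(c) Entailed — the narrative places the closing before the writing.
(d) Not entailed — Jonas closed the gate, not the manuscript; the manuscript belongs to the writing event.
(e) Entailed — dropping 'cautiously' leaves a sub-description the original still satisfies.
(f) Not entailed — Jonas closed the gate, not the engine; the engine belongs to the assembling event.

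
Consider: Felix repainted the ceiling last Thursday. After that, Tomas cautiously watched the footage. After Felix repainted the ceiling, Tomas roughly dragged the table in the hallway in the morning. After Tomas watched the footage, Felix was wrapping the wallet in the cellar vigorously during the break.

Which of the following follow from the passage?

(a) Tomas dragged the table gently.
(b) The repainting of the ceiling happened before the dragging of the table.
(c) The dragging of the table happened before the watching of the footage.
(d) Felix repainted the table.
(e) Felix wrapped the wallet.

(a) Not entailed — 'gently' adds a manner not in (and inconsistent with) the original.
(b) Entailed — the narrative places the repainting before the dragging.
(c) Not entailed — the narrative doesn't order the dragging relative to the watching.
(d) Not entailed — Felix repainted the ceiling, not the table; the table belongs to the dragging event.
(e) Not entailed — 'was wrapping' is progressive on an accomplishment; it does not entail the completed 'wrapped'.

(b)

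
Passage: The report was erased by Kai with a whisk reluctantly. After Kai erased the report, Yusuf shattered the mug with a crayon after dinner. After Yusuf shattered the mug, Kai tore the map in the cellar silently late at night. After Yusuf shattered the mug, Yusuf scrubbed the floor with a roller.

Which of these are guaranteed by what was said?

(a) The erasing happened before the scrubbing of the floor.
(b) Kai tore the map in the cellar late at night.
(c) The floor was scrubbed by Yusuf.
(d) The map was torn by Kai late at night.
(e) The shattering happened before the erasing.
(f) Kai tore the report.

(a) Entailed — the narrative places the erasing before the scrubbing.
(b) Entailed — the original entails any weakening of itself; this just drops 'silently'.
(c) Entailed — dropping 'with a roller' leaves a sub-description the original still satisfies.
(d) Entailed — the original entails any weakening of itself; this just drops 'silently', 'in the cellar'.
(e) Not entailed — the narrative places the erasing before the shattering, not after.
(f) Not entailed — Kai tore the map, not the report; the report belongs to the erasing event.

(a), (b), (c), (d)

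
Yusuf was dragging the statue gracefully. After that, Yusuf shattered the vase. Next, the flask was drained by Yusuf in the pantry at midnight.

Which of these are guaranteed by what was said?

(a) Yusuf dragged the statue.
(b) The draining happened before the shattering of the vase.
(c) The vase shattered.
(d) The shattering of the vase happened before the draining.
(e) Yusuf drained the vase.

(a), (c), (d)

(a) Entailed — 'drag' is an activity; 'was dragging' entails that some dragging happened, so 'dragged' holds.
(b) Not entailed — the narrative places the shattering before the draining, not after.
(c) Entailed — 'Yusuf shattered the vase' is causative; it entails the inchoative 'the vase shattered'.
(d) Entailed — the narrative places the shattering before the draining.
(e) Not entailed — Yusuf drained the flask, not the vase; the vase belongs to the shattering event.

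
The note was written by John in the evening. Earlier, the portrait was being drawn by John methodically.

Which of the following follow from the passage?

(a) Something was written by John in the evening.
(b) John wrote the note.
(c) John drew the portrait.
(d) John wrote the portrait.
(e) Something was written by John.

(a) Entailed — the original entails any weakening of itself; this just generalizes the patient.
(b) Entailed — this follows by dropping conjuncts from the writing event's description.
(c) Not entailed — 'was drawing' is progressive on an accomplishment; it does not entail the completed 'drew'.
(d) Not entailed — John wrote the note, not the portrait; the portrait belongs to the drawing event.
(e) Entailed — dropping 'in the evening' and generalizing the patient leaves a sub-description the original still satisfies.

(a), (b), (e)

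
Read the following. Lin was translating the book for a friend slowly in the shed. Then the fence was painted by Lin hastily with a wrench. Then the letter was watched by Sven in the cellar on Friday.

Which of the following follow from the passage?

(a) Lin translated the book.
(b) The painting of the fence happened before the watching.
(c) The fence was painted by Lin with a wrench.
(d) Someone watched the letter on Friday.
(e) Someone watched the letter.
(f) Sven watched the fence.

(a) Not entailed — 'was translating' is progressive on an accomplishment; it does not entail the completed 'translated'.
(b) Entailed — the narrative places the painting before the watching.
(c) Entailed — dropping 'hastily' leaves a sub-description the original still satisfies.
(d) Entailed — every conjunct here is already in the original watching event.
(e) Entailed — this follows by dropping conjuncts from the watching event's description.
(f) Not entailed — Sven watched the letter, not the fence; the fence belongs to the painting event.

(b), (c), (d), (e)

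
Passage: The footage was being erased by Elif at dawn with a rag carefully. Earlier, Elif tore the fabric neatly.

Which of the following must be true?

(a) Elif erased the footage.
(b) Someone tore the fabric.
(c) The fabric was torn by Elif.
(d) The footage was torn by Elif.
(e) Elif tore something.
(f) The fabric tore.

(b), (c), (e), (f)

(a) Not entailed — 'was erasing' is progressive on an accomplishment; it does not entail the completed 'erased'.
(b) Entailed — the original entails any weakening of itself; this just drops 'neatly' and generalizes the agent.
(c) Entailed — every conjunct here is already in the original tearing event.
(d) Not entailed — Elif tore the fabric, not the footage; the footage belongs to the erasing event.
(e) Entailed — every conjunct here is already in the original tearing event.
(f) Entailed — 'Elif tore the fabric' is causative; it entails the inchoative 'the fabric tore'.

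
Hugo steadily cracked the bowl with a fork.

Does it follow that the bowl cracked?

yes

'Hugo cracked the bowl' is the causative; it entails the inchoative 'the bowl cracked'.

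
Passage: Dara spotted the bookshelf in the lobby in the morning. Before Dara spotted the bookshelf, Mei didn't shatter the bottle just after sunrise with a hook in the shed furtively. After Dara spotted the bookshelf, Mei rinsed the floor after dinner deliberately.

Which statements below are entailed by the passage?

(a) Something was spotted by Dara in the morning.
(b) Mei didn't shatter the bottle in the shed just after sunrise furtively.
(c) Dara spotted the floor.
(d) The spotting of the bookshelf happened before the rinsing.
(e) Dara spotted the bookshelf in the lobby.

(a), (d), (e)

(a) Entailed — dropping 'in the lobby' and generalizing the patient leaves a sub-description the original still satisfies.
(b) Not entailed — dropping 'with a hook' under negation is not valid — the original leaves open that Mei shattered the bottle some other way.
(c) Not entailed — Dara spotted the bookshelf, not the floor; the floor belongs to the rinsing event.
(d) Entailed — the narrative places the spotting before the rinsing.
(e) Entailed — dropping 'in the morning' leaves a sub-description the original still satisfies.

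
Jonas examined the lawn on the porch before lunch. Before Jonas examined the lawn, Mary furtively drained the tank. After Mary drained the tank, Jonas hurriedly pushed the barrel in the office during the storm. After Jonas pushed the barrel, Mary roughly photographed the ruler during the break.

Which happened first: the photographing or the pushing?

the pushing

The connectives place the pushing before the photographing.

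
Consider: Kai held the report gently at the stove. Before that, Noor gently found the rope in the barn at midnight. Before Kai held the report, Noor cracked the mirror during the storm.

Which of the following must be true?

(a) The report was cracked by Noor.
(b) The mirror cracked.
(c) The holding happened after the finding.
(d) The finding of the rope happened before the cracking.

(b), (c)

(a) Not entailed — Noor cracked the mirror, not the report; the report belongs to the holding event.
(b) Entailed — 'Noor cracked the mirror' is causative; it entails the inchoative 'the mirror cracked'.
(c) Entailed — the narrative places the finding before the holding.
(d) Not entailed — the narrative doesn't order the finding relative to the cracking.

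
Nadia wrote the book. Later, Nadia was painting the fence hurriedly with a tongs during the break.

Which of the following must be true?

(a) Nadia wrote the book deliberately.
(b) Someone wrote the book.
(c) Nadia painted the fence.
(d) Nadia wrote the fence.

(b)

(a) Not entailed — 'deliberately' adds information not in the original event.
(b) Entailed — this follows by dropping conjuncts from the writing event's description.
(c) Not entailed — 'was painting' is progressive on an accomplishment; it does not entail the completed 'painted'.
(d) Not entailed — Nadia wrote the book, not the fence; the fence belongs to the painting event.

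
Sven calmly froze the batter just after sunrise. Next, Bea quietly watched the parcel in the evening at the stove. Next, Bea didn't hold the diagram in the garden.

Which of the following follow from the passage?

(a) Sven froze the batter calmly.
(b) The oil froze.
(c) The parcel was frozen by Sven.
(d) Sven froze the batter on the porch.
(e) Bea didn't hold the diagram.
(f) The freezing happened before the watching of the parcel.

(a) Entailed — the original entails any weakening of itself; this just drops 'just after sunrise'.
(b) Not entailed — the batter is what froze, not the oil.
(c) Not entailed — Sven froze the batter, not the parcel; the parcel belongs to the watching event.
(d) Not entailed — 'on the porch' adds information not in the original event.
(e) Not entailed — dropping 'in the garden' under negation is not valid — the original leaves open that Bea held the diagram some other way.
(f) Entailed — the narrative places the freezing before the watching.

(a), (f)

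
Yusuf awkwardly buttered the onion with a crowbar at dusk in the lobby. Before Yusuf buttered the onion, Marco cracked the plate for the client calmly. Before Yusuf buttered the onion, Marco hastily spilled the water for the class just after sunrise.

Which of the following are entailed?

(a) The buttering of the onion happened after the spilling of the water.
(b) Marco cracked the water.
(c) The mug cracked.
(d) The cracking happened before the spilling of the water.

(a)

(a) Entailed — the narrative places the spilling before the buttering.
(b) Not entailed — Marco cracked the plate, not the water; the water belongs to the spilling event.
(c) Not entailed — the plate is what cracked, not the mug.
(d) Not entailed — the narrative doesn't order the cracking relative to the spilling.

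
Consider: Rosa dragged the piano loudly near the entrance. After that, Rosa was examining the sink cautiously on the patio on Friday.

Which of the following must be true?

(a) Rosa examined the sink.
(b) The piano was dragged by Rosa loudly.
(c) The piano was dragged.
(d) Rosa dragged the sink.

(a), (b), (c)

(a) Entailed — 'examine' is an activity; 'was examining' entails that some examining happened, so 'examined' holds.
(b) Entailed — dropping 'near the entrance' leaves a sub-description the original still satisfies.
(c) Entailed — the original entails any weakening of itself; this just drops 'near the entrance', 'loudly' and generalizes the agent.
(d) Not entailed — Rosa dragged the piano, not the sink; the sink belongs to the examining event.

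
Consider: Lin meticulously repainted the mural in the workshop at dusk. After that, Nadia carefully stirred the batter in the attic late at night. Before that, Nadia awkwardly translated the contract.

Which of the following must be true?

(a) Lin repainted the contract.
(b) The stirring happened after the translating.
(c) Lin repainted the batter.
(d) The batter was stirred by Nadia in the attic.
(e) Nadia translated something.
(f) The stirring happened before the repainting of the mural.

(b), (d), (e)

(a) Not entailed — Lin repainted the mural, not the contract; the contract belongs to the translating event.
(b) Entailed — the narrative places the translating before the stirring.
(c) Not entailed — Lin repainted the mural, not the batter; the batter belongs to the stirring event.
(d) Entailed — the original entails any weakening of itself; this just drops 'carefully', 'late at night'.
(e) Entailed — this follows by dropping conjuncts from the translating event's description.
(f) Not entailed — the narrative places the repainting before the stirring, not after.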